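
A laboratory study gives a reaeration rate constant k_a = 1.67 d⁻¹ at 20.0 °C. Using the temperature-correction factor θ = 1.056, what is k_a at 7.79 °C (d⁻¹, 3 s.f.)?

k_a ≈ 0.859 d⁻¹

k_a(T₂) = k_a(T₁) · θ^(T₂−T₁) = 1.67 × 1.056^(7.79−20.0)
= 1.67 × 1.056^-12.2 = 1.67 × 0.5141 = 0.8586 d⁻¹.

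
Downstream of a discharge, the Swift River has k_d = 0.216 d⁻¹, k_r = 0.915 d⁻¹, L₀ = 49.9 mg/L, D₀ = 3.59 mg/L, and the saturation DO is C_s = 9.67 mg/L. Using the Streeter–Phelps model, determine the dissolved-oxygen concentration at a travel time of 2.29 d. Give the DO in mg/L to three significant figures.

DO ≈ 1.72 mg/L

k_d L₀/(k_r−k_d) = 0.216×49.9/(0.915−0.216) = 10.78/0.6990 = 15.42 mg/L.
e^(−k_d t) = e^(−0.216×2.290) = 0.6098; e^(−k_r t) = e^(−0.915×2.290) = 0.1230.
D = 15.42 × (0.6098 − 0.1230) + 3.59 × 0.1230 = 7.506 + 0.4417 = 7.947 mg/L.
DO = C_s − D = 9.67 − 7.947 = 1.723 mg/L.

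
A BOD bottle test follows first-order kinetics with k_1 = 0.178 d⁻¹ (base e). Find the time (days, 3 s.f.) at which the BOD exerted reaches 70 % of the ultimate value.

t ≈ 6.76 d

y/L₀ = 1 − e^(−k_1 t) = 0.70 ⇒ e^(−k_1 t) = 0.300
t = −ln(0.300) / 0.178 = 1.204 / 0.178 = 6.764 d.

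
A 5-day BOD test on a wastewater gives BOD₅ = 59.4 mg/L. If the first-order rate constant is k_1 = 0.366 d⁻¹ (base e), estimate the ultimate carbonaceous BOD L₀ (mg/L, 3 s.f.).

L₀ ≈ 70.7 mg/L

BOD₅ = L₀(1 − e^(−5k_1)) ⇒ L₀ = BOD₅ / (1 − e^(−5×0.366))
= 59.4 / (1 − 0.1604) = 59.4 / 0.8396 = 70.75 mg/L.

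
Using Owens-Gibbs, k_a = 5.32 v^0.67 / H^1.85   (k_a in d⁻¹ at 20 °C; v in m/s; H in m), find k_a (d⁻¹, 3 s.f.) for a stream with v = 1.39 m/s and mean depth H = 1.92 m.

k_a = 5.32 × 1.39^0.67 / 1.92^1.85 = 5.32 × 1.247 / 3.343 = 1.984 d⁻¹.

k_a ≈ 1.98 d⁻¹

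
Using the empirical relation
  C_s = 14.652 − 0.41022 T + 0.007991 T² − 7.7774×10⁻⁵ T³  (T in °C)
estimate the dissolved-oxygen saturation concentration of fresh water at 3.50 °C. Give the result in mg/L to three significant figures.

C_s ≈ 13.3 mg/L

C_s = 14.652 − 0.41022×3.50 + 0.007991×3.50² − 7.7774×10⁻⁵×3.50³ = 13.31 mg/L.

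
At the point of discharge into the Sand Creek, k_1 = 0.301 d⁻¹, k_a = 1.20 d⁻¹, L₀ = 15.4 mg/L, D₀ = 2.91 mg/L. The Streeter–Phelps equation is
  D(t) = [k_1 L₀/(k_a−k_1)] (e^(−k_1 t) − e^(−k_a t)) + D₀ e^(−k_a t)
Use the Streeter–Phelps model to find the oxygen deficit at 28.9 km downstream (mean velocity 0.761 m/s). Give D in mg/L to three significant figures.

Travel time t = x/v = 28.9 km / (0.761 m/s) = 28900 m / 0.761 m/s = 37980 s = 0.4395 d.
k_1 L₀/(k_a−k_1) = 0.301×15.4/(1.20−0.301) = 4.635/0.8990 = 5.156 mg/L.
e^(−k_1 t) = e^(−0.301×0.4395) = 0.8761; e^(−k_a t) = e^(−1.20×0.4395) = 0.5901.
D = 5.156 × (0.8761 − 0.5901) + 2.91 × 0.5901 = 1.475 + 1.717 = 3.192 mg/L.

D ≈ 3.19 mg/L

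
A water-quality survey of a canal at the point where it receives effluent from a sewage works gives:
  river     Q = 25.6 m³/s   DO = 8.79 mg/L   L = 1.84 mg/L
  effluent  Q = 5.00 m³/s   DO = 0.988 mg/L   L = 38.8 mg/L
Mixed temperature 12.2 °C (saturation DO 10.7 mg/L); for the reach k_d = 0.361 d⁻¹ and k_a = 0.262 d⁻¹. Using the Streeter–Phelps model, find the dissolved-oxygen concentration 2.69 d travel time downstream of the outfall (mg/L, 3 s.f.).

DO ≈ 5.81 mg/L

Mixed DO = (25.6×8.79 + 5.00×0.988)/(25.6+5.00) = 230.0/30.60 = 7.515 mg/L.
Mixed L₀ = (25.6×1.84 + 5.00×38.8)/(30.60) = 241.1/30.60 = 7.879 mg/L.
Initial deficit D₀ = C_s − DO₀ = 10.7 − 7.515 = 3.185 mg/L.
D(2.69) = [0.361×7.879/(0.262−0.361)](e^(−0.361×2.69) − e^(−0.262×2.69)) + 3.185 e^(−0.262×2.69)
= -28.73 × (0.3787 − 0.4942) + 3.185 × 0.4942 = 4.894 mg/L.
DO = 10.7 − 4.894 = 5.806 mg/L.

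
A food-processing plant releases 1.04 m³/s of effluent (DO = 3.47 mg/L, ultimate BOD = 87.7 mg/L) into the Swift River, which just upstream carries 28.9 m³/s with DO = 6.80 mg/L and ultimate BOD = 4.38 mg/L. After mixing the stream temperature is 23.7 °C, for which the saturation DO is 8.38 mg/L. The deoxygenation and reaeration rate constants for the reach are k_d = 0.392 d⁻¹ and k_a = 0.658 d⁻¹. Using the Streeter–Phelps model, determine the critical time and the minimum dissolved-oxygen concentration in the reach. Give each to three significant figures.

t_c ≈ 1.30 d; minimum DO ≈ 5.78 mg/L

Mixed DO = (28.9×6.80 + 1.04×3.47)/(28.9+1.04) = 200.1/29.94 = 6.684 mg/L.
Mixed L₀ = (28.9×4.38 + 1.04×87.7)/(29.94) = 217.8/29.94 = 7.274 mg/L.
Initial deficit D₀ = C_s − DO₀ = 8.38 − 6.684 = 1.696 mg/L.
t_c = (1/0.2660) ln[(0.658/0.392)(1 − 1.696×0.2660/(0.392×7.274))] = 3.759 × ln(1.413) = 1.300 d.
D_c = (0.392/0.658) × 7.274 × e^(−0.392×1.300) = 0.5957 × 7.274 × 0.6008 = 2.604 mg/L.
Minimum DO = 8.38 − 2.604 = 5.776 mg/L.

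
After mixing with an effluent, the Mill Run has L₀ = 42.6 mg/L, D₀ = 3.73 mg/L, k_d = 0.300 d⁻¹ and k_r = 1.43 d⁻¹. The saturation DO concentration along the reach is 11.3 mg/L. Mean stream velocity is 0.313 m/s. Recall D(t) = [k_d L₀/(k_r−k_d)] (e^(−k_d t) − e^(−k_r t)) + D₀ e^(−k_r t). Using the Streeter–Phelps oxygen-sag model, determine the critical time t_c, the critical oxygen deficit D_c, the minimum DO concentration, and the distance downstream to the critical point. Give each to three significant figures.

With k_r/k_d = 4.767 and 1 − D₀(k_r−k_d)/(k_d L₀) = 0.6702,
t_c = ln(4.767 × 0.6702) / (1.43 − 0.300) = ln(3.195) / 1.130 = 1.161/1.130 = 1.028 d.
L(t_c) = L₀ e^(−k_d t_c) = 42.6 × 0.7347 = 31.30 mg/L, and at the critical point k_r D_c = k_d L, so D_c = (0.300/1.43) × 31.30 = 6.566 mg/L.
Minimum DO = C_s − D_c = 11.3 − 6.566 = 4.734 mg/L.
x_c = v t_c = 0.313 m/s × 1.028 d × 86400 s/d = 27800 m ≈ 27.8 km.

t_c ≈ 1.03 d; D_c ≈ 6.57 mg/L; min DO ≈ 4.73 mg/L; x_c ≈ 27.8 km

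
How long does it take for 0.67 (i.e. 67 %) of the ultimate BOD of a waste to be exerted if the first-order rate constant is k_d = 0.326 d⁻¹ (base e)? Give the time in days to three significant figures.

t ≈ 3.40 d

y/L₀ = 1 − e^(−k_d t) = 0.67 ⇒ e^(−k_d t) = 0.330
t = −ln(0.330) / 0.326 = 1.109 / 0.326 = 3.401 d.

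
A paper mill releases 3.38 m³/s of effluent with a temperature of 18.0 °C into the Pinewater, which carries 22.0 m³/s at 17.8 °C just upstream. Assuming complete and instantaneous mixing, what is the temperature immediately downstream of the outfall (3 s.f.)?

17.8 °C

Flow-weighted mixing: C = (Q_r C_r + Q_w C_w)/(Q_r + Q_w)
= (22.0×17.8 + 3.38×18.0)/(22.0 + 3.38) = 452.4/25.38 = 17.83 °C.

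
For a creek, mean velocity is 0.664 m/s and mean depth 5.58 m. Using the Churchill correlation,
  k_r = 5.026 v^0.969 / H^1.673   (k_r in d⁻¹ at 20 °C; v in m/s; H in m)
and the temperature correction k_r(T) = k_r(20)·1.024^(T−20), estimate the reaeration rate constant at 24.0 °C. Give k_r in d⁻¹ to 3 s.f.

k_r(20) = 5.026 × 0.664^0.969 / 5.58^1.673 = 5.026 × 0.6725 / 17.75 = 0.1905 d⁻¹.
k_r(24.0) = 0.1905 × 1.024^(24.0−20) = 0.1905 × 1.100 = 0.2094 d⁻¹.

k_r ≈ 0.209 d⁻¹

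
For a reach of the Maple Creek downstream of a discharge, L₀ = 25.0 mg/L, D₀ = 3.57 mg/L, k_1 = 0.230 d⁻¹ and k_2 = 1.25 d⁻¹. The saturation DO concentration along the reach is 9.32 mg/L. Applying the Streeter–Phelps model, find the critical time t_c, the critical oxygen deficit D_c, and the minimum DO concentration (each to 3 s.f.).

t_c = [1/(k_2−k_1)] ln[(k_2/k_1)(1 − D₀(k_2−k_1)/(k_1 L₀))]
= [1/(1.25−0.230)] ln[(1.25/0.230)(1 − 3.57×1.020/(0.230×25.0))]
= (1/1.020) ln[5.435 × 0.3667] = 0.9804 × ln(1.993) = 0.9804 × 0.6896 = 0.6761 d.
D_c = (k_1/k_2) L₀ e^(−k_1 t_c) = (0.230/1.25) × 25.0 × e^(−0.230×0.6761) = 0.1840 × 25.0 × 0.8560 = 3.938 mg/L.
Minimum DO = C_s − D_c = 9.32 − 3.938 = 5.382 mg/L.

t_c ≈ 0.676 d; D_c ≈ 3.94 mg/L; min DO ≈ 5.38 mg/L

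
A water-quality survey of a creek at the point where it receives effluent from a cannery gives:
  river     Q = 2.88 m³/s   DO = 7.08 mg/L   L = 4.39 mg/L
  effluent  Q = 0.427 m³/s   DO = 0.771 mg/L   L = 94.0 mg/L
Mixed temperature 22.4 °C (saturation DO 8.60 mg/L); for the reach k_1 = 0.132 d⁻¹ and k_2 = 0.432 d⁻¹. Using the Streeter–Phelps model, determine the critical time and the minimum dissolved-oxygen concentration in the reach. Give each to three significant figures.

Mixed DO = (2.88×7.08 + 0.427×0.771)/(2.88+0.427) = 20.72/3.307 = 6.265 mg/L.
Mixed L₀ = (2.88×4.39 + 0.427×94.0)/(3.307) = 52.78/3.307 = 15.96 mg/L.
Initial deficit D₀ = C_s − DO₀ = 8.60 − 6.265 = 2.335 mg/L.
t_c = (1/0.3000) ln[(0.432/0.132)(1 − 2.335×0.3000/(0.132×15.96))] = 3.333 × ln(2.185) = 2.605 d.
D_c = (0.132/0.432) × 15.96 × e^(−0.132×2.605) = 0.3056 × 15.96 × 0.7090 = 3.458 mg/L.
Minimum DO = 8.60 − 3.458 = 5.142 mg/L.

t_c ≈ 2.60 d; minimum DO ≈ 5.14 mg/L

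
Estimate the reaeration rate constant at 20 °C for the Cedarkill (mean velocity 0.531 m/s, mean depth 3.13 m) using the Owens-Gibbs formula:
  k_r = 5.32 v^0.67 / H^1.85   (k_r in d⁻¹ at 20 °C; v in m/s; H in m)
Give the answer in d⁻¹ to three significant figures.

k_r ≈ 0.422 d⁻¹

k_r = 5.32 × 0.531^0.67 / 3.13^1.85 = 5.32 × 0.6544 / 8.256 = 0.4217 d⁻¹.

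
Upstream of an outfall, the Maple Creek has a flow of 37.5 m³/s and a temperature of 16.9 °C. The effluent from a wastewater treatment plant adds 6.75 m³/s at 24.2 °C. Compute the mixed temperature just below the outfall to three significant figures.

18.0 °C

Flow-weighted mixing: C = (Q_r C_r + Q_w C_w)/(Q_r + Q_w)
= (37.5×16.9 + 6.75×24.2)/(37.5 + 6.75) = 797.1/44.25 = 18.01 °C.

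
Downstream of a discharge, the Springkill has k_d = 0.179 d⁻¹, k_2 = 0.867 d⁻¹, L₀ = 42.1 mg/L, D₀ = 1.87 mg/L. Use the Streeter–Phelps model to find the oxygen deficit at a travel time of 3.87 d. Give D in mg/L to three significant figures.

k_d L₀/(k_2−k_d) = 0.179×42.1/(0.867−0.179) = 7.536/0.6880 = 10.95 mg/L.
e^(−k_d t) = e^(−0.179×3.870) = 0.5002; e^(−k_2 t) = e^(−0.867×3.870) = 0.03490.
D = 10.95 × (0.5002 − 0.03490) + 1.87 × 0.03490 = 5.097 + 0.06526 = 5.162 mg/L.

D ≈ 5.16 mg/L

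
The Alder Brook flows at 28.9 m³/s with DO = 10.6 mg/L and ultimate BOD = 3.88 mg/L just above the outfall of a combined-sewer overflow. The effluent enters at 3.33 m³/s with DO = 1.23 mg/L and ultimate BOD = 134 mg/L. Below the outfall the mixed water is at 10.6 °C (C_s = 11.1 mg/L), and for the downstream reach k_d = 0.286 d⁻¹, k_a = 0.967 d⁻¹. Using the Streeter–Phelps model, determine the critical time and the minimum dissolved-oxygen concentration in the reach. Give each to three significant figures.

Mixed DO = (28.9×10.6 + 3.33×1.23)/(28.9+3.33) = 310.4/32.23 = 9.632 mg/L.
Mixed L₀ = (28.9×3.88 + 3.33×134)/(32.23) = 558.4/32.23 = 17.32 mg/L.
Initial deficit D₀ = C_s − DO₀ = 11.1 − 9.632 = 1.468 mg/L.
t_c = (1/0.6810) ln[(0.967/0.286)(1 − 1.468×0.6810/(0.286×17.32))] = 1.468 × ln(2.699) = 1.458 d.
D_c = (0.286/0.967) × 17.32 × e^(−0.286×1.458) = 0.2958 × 17.32 × 0.6590 = 3.377 mg/L.
Minimum DO = 11.1 − 3.377 = 7.723 mg/L.

t_c ≈ 1.46 d; minimum DO ≈ 7.72 mg/L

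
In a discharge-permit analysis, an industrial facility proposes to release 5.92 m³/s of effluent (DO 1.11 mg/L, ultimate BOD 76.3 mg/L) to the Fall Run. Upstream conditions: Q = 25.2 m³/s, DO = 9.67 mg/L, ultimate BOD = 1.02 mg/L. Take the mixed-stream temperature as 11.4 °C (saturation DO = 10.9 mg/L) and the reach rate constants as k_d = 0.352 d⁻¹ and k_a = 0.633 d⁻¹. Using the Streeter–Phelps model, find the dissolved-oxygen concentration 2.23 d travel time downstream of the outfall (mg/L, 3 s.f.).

DO ≈ 6.12 mg/L

Mixed DO = (25.2×9.67 + 5.92×1.11)/(25.2+5.92) = 250.3/31.12 = 8.042 mg/L.
Mixed L₀ = (25.2×1.02 + 5.92×76.3)/(31.12) = 477.4/31.12 = 15.34 mg/L.
Initial deficit D₀ = C_s − DO₀ = 10.9 − 8.042 = 2.858 mg/L.
D(2.23) = [0.352×15.34/(0.633−0.352)](e^(−0.352×2.23) − e^(−0.633×2.23)) + 2.858 e^(−0.633×2.23)
= 19.22 × (0.4561 − 0.2438) + 2.858 × 0.2438 = 4.778 mg/L.
DO = 10.9 − 4.778 = 6.122 mg/L.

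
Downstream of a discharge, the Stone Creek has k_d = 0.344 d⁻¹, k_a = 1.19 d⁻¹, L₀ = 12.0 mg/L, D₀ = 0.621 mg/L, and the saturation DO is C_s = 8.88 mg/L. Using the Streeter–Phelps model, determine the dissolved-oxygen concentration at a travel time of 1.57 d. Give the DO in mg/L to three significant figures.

k_d L₀/(k_a−k_d) = 0.344×12.0/(1.19−0.344) = 4.128/0.8460 = 4.879 mg/L.
e^(−k_d t) = e^(−0.344×1.570) = 0.5827; e^(−k_a t) = e^(−1.19×1.570) = 0.1544.
D = 4.879 × (0.5827 − 0.1544) + 0.621 × 0.1544 = 2.090 + 0.09587 = 2.186 mg/L.
DO = C_s − D = 8.88 − 2.186 = 6.694 mg/L.

DO ≈ 6.69 mg/L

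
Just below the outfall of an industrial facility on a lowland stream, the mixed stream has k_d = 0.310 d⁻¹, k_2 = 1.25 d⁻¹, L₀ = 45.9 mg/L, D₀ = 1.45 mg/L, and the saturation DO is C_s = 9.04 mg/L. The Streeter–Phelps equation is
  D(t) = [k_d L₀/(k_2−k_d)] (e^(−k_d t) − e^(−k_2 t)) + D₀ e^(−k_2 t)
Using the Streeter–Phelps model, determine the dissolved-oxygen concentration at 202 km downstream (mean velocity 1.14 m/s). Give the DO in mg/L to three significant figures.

Travel time t = x/v = 202 km / (1.14 m/s) = 202000 m / 1.14 m/s = 177200 s = 2.051 d.
k_d L₀/(k_2−k_d) = 0.310×45.9/(1.25−0.310) = 14.23/0.9400 = 15.14 mg/L.
e^(−k_d t) = e^(−0.310×2.051) = 0.5295; e^(−k_2 t) = e^(−1.25×2.051) = 0.07703.
D = 15.14 × (0.5295 − 0.07703) + 1.45 × 0.07703 = 6.850 + 0.1117 = 6.961 mg/L.
DO = C_s − D = 9.04 − 6.961 = 2.079 mg/L.

DO ≈ 2.08 mg/L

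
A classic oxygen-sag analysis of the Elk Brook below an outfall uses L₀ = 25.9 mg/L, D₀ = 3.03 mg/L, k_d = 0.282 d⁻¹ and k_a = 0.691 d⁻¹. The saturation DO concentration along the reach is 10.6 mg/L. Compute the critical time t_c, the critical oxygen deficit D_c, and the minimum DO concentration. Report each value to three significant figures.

t_c = [1/(k_a−k_d)] ln[(k_a/k_d)(1 − D₀(k_a−k_d)/(k_d L₀))]
= [1/(0.691−0.282)] ln[(0.691/0.282)(1 − 3.03×0.4090/(0.282×25.9))]
= (1/0.4090) ln[2.450 × 0.8303] = 2.445 × ln(2.035) = 2.445 × 0.7103 = 1.737 d.
L(t_c) = L₀ e^(−k_d t_c) = 25.9 × 0.6128 = 15.87 mg/L, and at the critical point k_a D_c = k_d L, so D_c = (0.282/0.691) × 15.87 = 6.477 mg/L.
Minimum DO = C_s − D_c = 10.6 − 6.477 = 4.123 mg/L.

t_c ≈ 1.74 d; D_c ≈ 6.48 mg/L; min DO ≈ 4.12 mg/L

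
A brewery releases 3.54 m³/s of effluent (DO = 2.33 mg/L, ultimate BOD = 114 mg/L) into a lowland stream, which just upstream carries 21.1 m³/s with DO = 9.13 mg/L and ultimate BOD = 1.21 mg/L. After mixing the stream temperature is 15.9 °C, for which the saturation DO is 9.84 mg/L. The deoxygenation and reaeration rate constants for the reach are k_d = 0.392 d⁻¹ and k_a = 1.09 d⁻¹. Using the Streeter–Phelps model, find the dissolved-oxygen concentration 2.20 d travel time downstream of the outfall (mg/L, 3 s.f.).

DO ≈ 6.45 mg/L

Mixed DO = (21.1×9.13 + 3.54×2.33)/(21.1+3.54) = 200.9/24.64 = 8.153 mg/L.
Mixed L₀ = (21.1×1.21 + 3.54×114)/(24.64) = 429.1/24.64 = 17.41 mg/L.
Initial deficit D₀ = C_s − DO₀ = 9.84 − 8.153 = 1.687 mg/L.
D(2.20) = [0.392×17.41/(1.09−0.392)](e^(−0.392×2.20) − e^(−1.09×2.20)) + 1.687 e^(−1.09×2.20)
= 9.780 × (0.4221 − 0.09090) + 1.687 × 0.09090 = 3.393 mg/L.
DO = 9.84 − 3.393 = 6.447 mg/L.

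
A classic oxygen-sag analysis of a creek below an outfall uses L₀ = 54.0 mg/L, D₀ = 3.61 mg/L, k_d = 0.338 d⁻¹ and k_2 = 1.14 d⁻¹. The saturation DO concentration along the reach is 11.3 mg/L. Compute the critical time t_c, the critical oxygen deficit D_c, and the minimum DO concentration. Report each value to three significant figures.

At the critical point dD/dt = 0, so k_d L₀ e^(−k_d t) = k_2 D. Substituting D(t) from the Streeter–Phelps equation and solving for t gives
t_c = ln[(k_2/k_d)(1 − D₀(k_2−k_d)/(k_d L₀))] / (k_2−k_d).
Here k_2−k_d = 0.8020 d⁻¹ and 1 − D₀(k_2−k_d)/(k_d L₀) = 1 − 3.61×0.8020/(0.338×54.0) = 0.8414, so
t_c = ln(3.373 × 0.8414) / 0.8020 = 1.043 / 0.8020 = 1.301 d.
L(t_c) = L₀ e^(−k_d t_c) = 54.0 × 0.6443 = 34.79 mg/L, and at the critical point k_2 D_c = k_d L, so D_c = (0.338/1.14) × 34.79 = 10.32 mg/L.
Minimum DO = C_s − D_c = 11.3 − 10.32 = 0.9843 mg/L.

t_c ≈ 1.30 d; D_c ≈ 10.3 mg/L; min DO ≈ 0.984 mg/L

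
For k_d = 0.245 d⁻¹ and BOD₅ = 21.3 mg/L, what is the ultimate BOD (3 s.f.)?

L₀ ≈ 30.2 mg/L

BOD₅ = L₀(1 − e^(−5k_d)) ⇒ L₀ = BOD₅ / (1 − e^(−5×0.245))
= 21.3 / (1 − 0.2938) = 21.3 / 0.7062 = 30.16 mg/L.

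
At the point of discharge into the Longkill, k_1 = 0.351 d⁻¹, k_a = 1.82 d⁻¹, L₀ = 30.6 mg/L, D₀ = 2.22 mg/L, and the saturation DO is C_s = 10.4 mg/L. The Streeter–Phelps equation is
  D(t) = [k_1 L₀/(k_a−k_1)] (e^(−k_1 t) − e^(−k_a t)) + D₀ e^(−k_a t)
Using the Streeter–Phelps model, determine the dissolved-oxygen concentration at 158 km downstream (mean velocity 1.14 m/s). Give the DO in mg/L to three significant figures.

Travel time t = x/v = 158 km / (1.14 m/s) = 158000 m / 1.14 m/s = 138600 s = 1.604 d.
k_1 L₀/(k_a−k_1) = 0.351×30.6/(1.82−0.351) = 10.74/1.469 = 7.312 mg/L.
e^(−k_1 t) = e^(−0.351×1.604) = 0.5695; e^(−k_a t) = e^(−1.82×1.604) = 0.05396.
D = 7.312 × (0.5695 − 0.05396) + 2.22 × 0.05396 = 3.769 + 0.1198 = 3.889 mg/L.
DO = C_s − D = 10.4 − 3.889 = 6.511 mg/L.

DO ≈ 6.51 mg/L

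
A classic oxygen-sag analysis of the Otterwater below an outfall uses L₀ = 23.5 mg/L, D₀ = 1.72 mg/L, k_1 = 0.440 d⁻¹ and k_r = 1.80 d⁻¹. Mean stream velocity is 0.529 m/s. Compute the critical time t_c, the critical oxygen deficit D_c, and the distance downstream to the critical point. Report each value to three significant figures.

t_c ≈ 0.847 d; D_c ≈ 3.96 mg/L; x_c ≈ 38.7 km

With k_r/k_1 = 4.091 and 1 − D₀(k_r−k_1)/(k_1 L₀) = 0.7738,
t_c = ln(4.091 × 0.7738) / (1.80 − 0.440) = ln(3.165) / 1.360 = 1.152/1.360 = 0.8473 d.
D_c = (k_1/k_r) L₀ e^(−k_1 t_c) = (0.440/1.80) × 23.5 × e^(−0.440×0.8473) = 0.2444 × 23.5 × 0.6888 = 3.957 mg/L.
x_c = v t_c = 0.529 m/s × 0.8473 d × 86400 s/d = 38730 m ≈ 38.7 km.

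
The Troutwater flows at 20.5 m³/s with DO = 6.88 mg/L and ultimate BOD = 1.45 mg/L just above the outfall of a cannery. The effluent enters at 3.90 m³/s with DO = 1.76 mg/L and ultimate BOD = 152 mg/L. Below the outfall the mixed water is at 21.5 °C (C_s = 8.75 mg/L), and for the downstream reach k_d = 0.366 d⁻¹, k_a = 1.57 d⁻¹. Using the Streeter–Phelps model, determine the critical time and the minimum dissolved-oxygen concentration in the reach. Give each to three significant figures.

t_c ≈ 0.856 d; minimum DO ≈ 4.40 mg/L

Mixed DO = (20.5×6.88 + 3.90×1.76)/(20.5+3.90) = 147.9/24.40 = 6.062 mg/L.
Mixed L₀ = (20.5×1.45 + 3.90×152)/(24.40) = 622.5/24.40 = 25.51 mg/L.
Initial deficit D₀ = C_s − DO₀ = 8.75 − 6.062 = 2.688 mg/L.
t_c = (1/1.204) ln[(1.57/0.366)(1 − 2.688×1.204/(0.366×25.51))] = 0.8306 × ln(2.803) = 0.8560 d.
D_c = (0.366/1.57) × 25.51 × e^(−0.366×0.8560) = 0.2331 × 25.51 × 0.7310 = 4.348 mg/L.
Minimum DO = 8.75 − 4.348 = 4.402 mg/L.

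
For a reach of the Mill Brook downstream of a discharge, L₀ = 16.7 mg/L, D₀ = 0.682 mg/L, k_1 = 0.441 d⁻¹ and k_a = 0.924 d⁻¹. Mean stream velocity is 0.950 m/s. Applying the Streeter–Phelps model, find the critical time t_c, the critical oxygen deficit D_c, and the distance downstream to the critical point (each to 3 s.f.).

t_c ≈ 1.44 d; D_c ≈ 4.23 mg/L; x_c ≈ 118 km

With k_a/k_1 = 2.095 and 1 − D₀(k_a−k_1)/(k_1 L₀) = 0.9553,
t_c = ln(2.095 × 0.9553) / (0.924 − 0.441) = ln(2.002) / 0.4830 = 0.6939/0.4830 = 1.437 d.
L(t_c) = L₀ e^(−k_1 t_c) = 16.7 × 0.5307 = 8.863 mg/L, and at the critical point k_a D_c = k_1 L, so D_c = (0.441/0.924) × 8.863 = 4.230 mg/L.
x_c = v t_c = 0.950 m/s × 1.437 d × 86400 s/d = 117900 m ≈ 118 km.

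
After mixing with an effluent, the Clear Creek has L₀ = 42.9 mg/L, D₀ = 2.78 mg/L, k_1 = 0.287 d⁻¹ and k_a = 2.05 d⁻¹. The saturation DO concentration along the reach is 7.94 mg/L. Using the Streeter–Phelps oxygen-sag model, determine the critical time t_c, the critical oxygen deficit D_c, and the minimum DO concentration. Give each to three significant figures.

t_c ≈ 0.827 d; D_c ≈ 4.74 mg/L; min DO ≈ 3.20 mg/L

t_c = [1/(k_a−k_1)] ln[(k_a/k_1)(1 − D₀(k_a−k_1)/(k_1 L₀))]
= [1/(2.05−0.287)] ln[(2.05/0.287)(1 − 2.78×1.763/(0.287×42.9))]
= (1/1.763) ln[7.143 × 0.6019] = 0.5672 × ln(4.300) = 0.5672 × 1.459 = 0.8273 d.
D_c = (k_1/k_a) L₀ e^(−k_1 t_c) = (0.287/2.05) × 42.9 × e^(−0.287×0.8273) = 0.1400 × 42.9 × 0.7887 = 4.737 mg/L.
Minimum DO = C_s − D_c = 7.94 − 4.737 = 3.203 mg/L.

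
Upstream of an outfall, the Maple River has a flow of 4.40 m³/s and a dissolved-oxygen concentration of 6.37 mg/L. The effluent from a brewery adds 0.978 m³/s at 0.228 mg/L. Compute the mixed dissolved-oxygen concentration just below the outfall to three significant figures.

5.25 mg/L

Flow-weighted mixing: C = (Q_r C_r + Q_w C_w)/(Q_r + Q_w)
= (4.40×6.37 + 0.978×0.228)/(4.40 + 0.978) = 28.25/5.378 = 5.253 mg/L.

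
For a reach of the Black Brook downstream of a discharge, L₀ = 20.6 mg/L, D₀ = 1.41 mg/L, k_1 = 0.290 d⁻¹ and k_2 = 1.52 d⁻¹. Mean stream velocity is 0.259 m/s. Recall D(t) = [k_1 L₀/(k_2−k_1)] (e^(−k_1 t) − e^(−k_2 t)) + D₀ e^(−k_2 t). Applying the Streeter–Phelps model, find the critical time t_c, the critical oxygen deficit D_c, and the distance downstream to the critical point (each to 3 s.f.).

At the critical point dD/dt = 0, so k_1 L₀ e^(−k_1 t) = k_2 D. Substituting D(t) from the Streeter–Phelps equation and solving for t gives
t_c = ln[(k_2/k_1)(1 − D₀(k_2−k_1)/(k_1 L₀))] / (k_2−k_1).
Here k_2−k_1 = 1.230 d⁻¹ and 1 − D₀(k_2−k_1)/(k_1 L₀) = 1 − 1.41×1.230/(0.290×20.6) = 0.7097, so
t_c = ln(5.241 × 0.7097) / 1.230 = 1.314 / 1.230 = 1.068 d.
L(t_c) = L₀ e^(−k_1 t_c) = 20.6 × 0.7336 = 15.11 mg/L, and at the critical point k_2 D_c = k_1 L, so D_c = (0.290/1.52) × 15.11 = 2.883 mg/L.
x_c = v t_c = 0.259 m/s × 1.068 d × 86400 s/d = 23900 m ≈ 23.9 km.

t_c ≈ 1.07 d; D_c ≈ 2.88 mg/L; x_c ≈ 23.9 km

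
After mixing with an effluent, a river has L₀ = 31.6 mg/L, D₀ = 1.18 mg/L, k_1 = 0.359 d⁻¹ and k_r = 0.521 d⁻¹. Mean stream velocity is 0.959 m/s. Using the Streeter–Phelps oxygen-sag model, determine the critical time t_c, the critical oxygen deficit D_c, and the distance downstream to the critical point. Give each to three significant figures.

t_c ≈ 2.19 d; D_c ≈ 9.91 mg/L; x_c ≈ 182 km

With k_r/k_1 = 1.451 and 1 − D₀(k_r−k_1)/(k_1 L₀) = 0.9831,
t_c = ln(1.451 × 0.9831) / (0.521 − 0.359) = ln(1.427) / 0.1620 = 0.3554/0.1620 = 2.194 d.
D_c = (k_1/k_r) L₀ e^(−k_1 t_c) = (0.359/0.521) × 31.6 × e^(−0.359×2.194) = 0.6891 × 31.6 × 0.4549 = 9.905 mg/L.
x_c = v t_c = 0.959 m/s × 2.194 d × 86400 s/d = 181800 m ≈ 182 km.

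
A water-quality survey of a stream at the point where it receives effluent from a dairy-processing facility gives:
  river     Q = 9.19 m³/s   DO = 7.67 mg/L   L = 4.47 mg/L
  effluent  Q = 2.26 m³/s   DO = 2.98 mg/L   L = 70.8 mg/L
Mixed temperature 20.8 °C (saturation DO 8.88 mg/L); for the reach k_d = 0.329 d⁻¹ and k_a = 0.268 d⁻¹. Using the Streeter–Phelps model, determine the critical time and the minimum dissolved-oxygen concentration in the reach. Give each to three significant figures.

t_c ≈ 3.00 d; minimum DO ≈ 0.835 mg/L

Mixed DO = (9.19×7.67 + 2.26×2.98)/(9.19+2.26) = 77.22/11.45 = 6.744 mg/L.
Mixed L₀ = (9.19×4.47 + 2.26×70.8)/(11.45) = 201.1/11.45 = 17.56 mg/L.
Initial deficit D₀ = C_s − DO₀ = 8.88 − 6.744 = 2.136 mg/L.
t_c = (1/-0.06100) ln[(0.268/0.329)(1 − 2.136×-0.06100/(0.329×17.56))] = -16.39 × ln(0.8330) = 2.996 d.
D_c = (0.329/0.268) × 17.56 × e^(−0.329×2.996) = 1.228 × 17.56 × 0.3731 = 8.045 mg/L.
Minimum DO = 8.88 − 8.045 = 0.8351 mg/L.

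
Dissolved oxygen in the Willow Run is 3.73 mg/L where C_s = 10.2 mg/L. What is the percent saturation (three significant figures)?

% saturation = C/C_s × 100 = 3.73/10.2 × 100 = 36.6 %.

36.6 % saturation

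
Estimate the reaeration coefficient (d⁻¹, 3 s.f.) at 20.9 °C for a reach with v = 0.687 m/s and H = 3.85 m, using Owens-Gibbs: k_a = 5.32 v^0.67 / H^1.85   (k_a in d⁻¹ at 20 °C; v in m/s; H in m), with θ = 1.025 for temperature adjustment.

k_a(20) = 5.32 × 0.687^0.67 / 3.85^1.85 = 5.32 × 0.7776 / 12.11 = 0.3416 d⁻¹.
k_a(20.9) = 0.3416 × 1.025^(20.9−20) = 0.3416 × 1.022 = 0.3493 d⁻¹.

k_a ≈ 0.349 d⁻¹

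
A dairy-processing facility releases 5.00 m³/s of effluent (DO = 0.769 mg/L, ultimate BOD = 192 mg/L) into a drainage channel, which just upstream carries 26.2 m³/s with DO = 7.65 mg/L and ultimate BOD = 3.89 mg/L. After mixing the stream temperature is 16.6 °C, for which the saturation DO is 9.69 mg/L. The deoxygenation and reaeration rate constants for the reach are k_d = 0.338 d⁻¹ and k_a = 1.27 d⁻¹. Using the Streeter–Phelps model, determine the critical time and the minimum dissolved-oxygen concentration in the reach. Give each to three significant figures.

t_c ≈ 1.11 d; minimum DO ≈ 3.45 mg/L

Mixed DO = (26.2×7.65 + 5.00×0.769)/(26.2+5.00) = 204.3/31.20 = 6.547 mg/L.
Mixed L₀ = (26.2×3.89 + 5.00×192)/(31.20) = 1062/31.20 = 34.04 mg/L.
Initial deficit D₀ = C_s − DO₀ = 9.69 − 6.547 = 3.143 mg/L.
t_c = (1/0.9320) ln[(1.27/0.338)(1 − 3.143×0.9320/(0.338×34.04))] = 1.073 × ln(2.801) = 1.105 d.
D_c = (0.338/1.27) × 34.04 × e^(−0.338×1.105) = 0.2661 × 34.04 × 0.6883 = 6.235 mg/L.
Minimum DO = 9.69 − 6.235 = 3.455 mg/L.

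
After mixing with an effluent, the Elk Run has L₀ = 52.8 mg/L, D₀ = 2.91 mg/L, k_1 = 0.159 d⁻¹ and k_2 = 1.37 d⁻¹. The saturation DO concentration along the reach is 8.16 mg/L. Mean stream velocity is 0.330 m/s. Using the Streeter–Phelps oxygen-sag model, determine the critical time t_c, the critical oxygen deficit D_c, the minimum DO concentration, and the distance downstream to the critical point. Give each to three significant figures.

t_c ≈ 1.33 d; D_c ≈ 4.96 mg/L; min DO ≈ 3.20 mg/L; x_c ≈ 37.9 km

With k_2/k_1 = 8.616 and 1 − D₀(k_2−k_1)/(k_1 L₀) = 0.5802,
t_c = ln(8.616 × 0.5802) / (1.37 − 0.159) = ln(5.000) / 1.211 = 1.609/1.211 = 1.329 d.
L(t_c) = L₀ e^(−k_1 t_c) = 52.8 × 0.8095 = 42.74 mg/L, and at the critical point k_2 D_c = k_1 L, so D_c = (0.159/1.37) × 42.74 = 4.961 mg/L.
Minimum DO = C_s − D_c = 8.16 − 4.961 = 3.199 mg/L.
x_c = v t_c = 0.330 m/s × 1.329 d × 86400 s/d = 37890 m ≈ 37.9 km.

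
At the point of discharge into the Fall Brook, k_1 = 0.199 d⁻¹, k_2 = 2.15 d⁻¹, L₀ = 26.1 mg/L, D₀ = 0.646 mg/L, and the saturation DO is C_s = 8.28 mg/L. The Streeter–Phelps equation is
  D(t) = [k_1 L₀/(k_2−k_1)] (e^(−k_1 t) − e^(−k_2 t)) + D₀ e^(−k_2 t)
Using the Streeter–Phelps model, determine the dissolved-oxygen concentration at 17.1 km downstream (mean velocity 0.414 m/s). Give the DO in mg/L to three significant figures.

DO ≈ 6.58 mg/L

Travel time t = x/v = 17.1 km / (0.414 m/s) = 17100 m / 0.414 m/s = 41300 s = 0.4781 d.
k_1 L₀/(k_2−k_1) = 0.199×26.1/(2.15−0.199) = 5.194/1.951 = 2.662 mg/L.
e^(−k_1 t) = e^(−0.199×0.4781) = 0.9093; e^(−k_2 t) = e^(−2.15×0.4781) = 0.3578.
D = 2.662 × (0.9093 − 0.3578) + 0.646 × 0.3578 = 1.468 + 0.2311 = 1.699 mg/L.
DO = C_s − D = 8.28 − 1.699 = 6.581 mg/L.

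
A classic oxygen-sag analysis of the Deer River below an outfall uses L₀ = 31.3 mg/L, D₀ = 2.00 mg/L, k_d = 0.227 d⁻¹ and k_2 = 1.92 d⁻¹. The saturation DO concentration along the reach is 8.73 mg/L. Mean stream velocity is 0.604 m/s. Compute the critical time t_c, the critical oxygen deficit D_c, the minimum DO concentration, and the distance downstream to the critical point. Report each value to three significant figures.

At the critical point dD/dt = 0, so k_d L₀ e^(−k_d t) = k_2 D. Substituting D(t) from the Streeter–Phelps equation and solving for t gives
t_c = ln[(k_2/k_d)(1 − D₀(k_2−k_d)/(k_d L₀))] / (k_2−k_d).
Here k_2−k_d = 1.693 d⁻¹ and 1 − D₀(k_2−k_d)/(k_d L₀) = 1 − 2.00×1.693/(0.227×31.3) = 0.5234, so
t_c = ln(8.458 × 0.5234) / 1.693 = 1.488 / 1.693 = 0.8788 d.
L(t_c) = L₀ e^(−k_d t_c) = 31.3 × 0.8192 = 25.64 mg/L, and at the critical point k_2 D_c = k_d L, so D_c = (0.227/1.92) × 25.64 = 3.031 mg/L.
Minimum DO = C_s − D_c = 8.73 − 3.031 = 5.699 mg/L.
x_c = v t_c = 0.604 m/s × 0.8788 d × 86400 s/d = 45860 m ≈ 45.9 km.

t_c ≈ 0.879 d; D_c ≈ 3.03 mg/L; min DO ≈ 5.70 mg/L; x_c ≈ 45.9 km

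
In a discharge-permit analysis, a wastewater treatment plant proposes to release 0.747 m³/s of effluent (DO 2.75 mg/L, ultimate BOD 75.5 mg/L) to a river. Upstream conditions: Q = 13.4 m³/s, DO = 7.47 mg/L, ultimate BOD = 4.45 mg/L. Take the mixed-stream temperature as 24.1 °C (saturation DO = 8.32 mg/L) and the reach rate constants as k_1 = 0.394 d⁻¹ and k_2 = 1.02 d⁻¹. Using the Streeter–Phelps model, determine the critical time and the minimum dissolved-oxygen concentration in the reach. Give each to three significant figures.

t_c ≈ 1.14 d; minimum DO ≈ 6.30 mg/L

Mixed DO = (13.4×7.47 + 0.747×2.75)/(13.4+0.747) = 102.2/14.15 = 7.221 mg/L.
Mixed L₀ = (13.4×4.45 + 0.747×75.5)/(14.15) = 116.0/14.15 = 8.202 mg/L.
Initial deficit D₀ = C_s − DO₀ = 8.32 − 7.221 = 1.099 mg/L.
t_c = (1/0.6260) ln[(1.02/0.394)(1 − 1.099×0.6260/(0.394×8.202))] = 1.597 × ln(2.038) = 1.137 d.
D_c = (0.394/1.02) × 8.202 × e^(−0.394×1.137) = 0.3863 × 8.202 × 0.6389 = 2.024 mg/L.
Minimum DO = 8.32 − 2.024 = 6.296 mg/L.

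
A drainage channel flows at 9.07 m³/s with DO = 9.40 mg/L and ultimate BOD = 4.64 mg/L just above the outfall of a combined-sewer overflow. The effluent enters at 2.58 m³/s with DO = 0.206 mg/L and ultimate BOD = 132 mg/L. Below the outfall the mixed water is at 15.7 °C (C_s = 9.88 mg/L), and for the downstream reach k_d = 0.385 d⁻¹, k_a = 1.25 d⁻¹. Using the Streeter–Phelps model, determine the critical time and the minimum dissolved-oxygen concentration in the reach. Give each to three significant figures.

t_c ≈ 1.14 d; minimum DO ≈ 3.37 mg/L

Mixed DO = (9.07×9.40 + 2.58×0.206)/(9.07+2.58) = 85.79/11.65 = 7.364 mg/L.
Mixed L₀ = (9.07×4.64 + 2.58×132)/(11.65) = 382.6/11.65 = 32.85 mg/L.
Initial deficit D₀ = C_s − DO₀ = 9.88 − 7.364 = 2.516 mg/L.
t_c = (1/0.8650) ln[(1.25/0.385)(1 − 2.516×0.8650/(0.385×32.85))] = 1.156 × ln(2.688) = 1.143 d.
D_c = (0.385/1.25) × 32.85 × e^(−0.385×1.143) = 0.3080 × 32.85 × 0.6440 = 6.515 mg/L.
Minimum DO = 9.88 − 6.515 = 3.365 mg/L.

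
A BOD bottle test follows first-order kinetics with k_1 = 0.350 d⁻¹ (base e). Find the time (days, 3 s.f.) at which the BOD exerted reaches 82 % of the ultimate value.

t ≈ 4.90 d

y/L₀ = 1 − e^(−k_1 t) = 0.82 ⇒ e^(−k_1 t) = 0.180
t = −ln(0.180) / 0.350 = 1.715 / 0.350 = 4.899 d.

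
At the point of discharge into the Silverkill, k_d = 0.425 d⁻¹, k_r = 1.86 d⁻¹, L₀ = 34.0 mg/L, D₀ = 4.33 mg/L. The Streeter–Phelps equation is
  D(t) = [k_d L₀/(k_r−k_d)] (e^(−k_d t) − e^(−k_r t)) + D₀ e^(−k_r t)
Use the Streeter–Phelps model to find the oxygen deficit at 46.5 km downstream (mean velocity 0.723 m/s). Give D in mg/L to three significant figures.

D ≈ 5.90 mg/L

Travel time t = x/v = 46.5 km / (0.723 m/s) = 46500 m / 0.723 m/s = 64320 s = 0.7444 d.
k_d L₀/(k_r−k_d) = 0.425×34.0/(1.86−0.425) = 14.45/1.435 = 10.07 mg/L.
e^(−k_d t) = e^(−0.425×0.7444) = 0.7288; e^(−k_r t) = e^(−1.86×0.7444) = 0.2504.
D = 10.07 × (0.7288 − 0.2504) + 4.33 × 0.2504 = 4.817 + 1.084 = 5.901 mg/L.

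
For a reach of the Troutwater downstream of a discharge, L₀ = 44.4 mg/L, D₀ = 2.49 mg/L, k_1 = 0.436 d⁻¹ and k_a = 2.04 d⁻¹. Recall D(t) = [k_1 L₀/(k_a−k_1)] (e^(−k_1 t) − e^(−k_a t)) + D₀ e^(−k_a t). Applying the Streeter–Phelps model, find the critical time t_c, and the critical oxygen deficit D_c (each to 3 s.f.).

At the critical point dD/dt = 0, so k_1 L₀ e^(−k_1 t) = k_a D. Substituting D(t) from the Streeter–Phelps equation and solving for t gives
t_c = ln[(k_a/k_1)(1 − D₀(k_a−k_1)/(k_1 L₀))] / (k_a−k_1).
Here k_a−k_1 = 1.604 d⁻¹ and 1 − D₀(k_a−k_1)/(k_1 L₀) = 1 − 2.49×1.604/(0.436×44.4) = 0.7937, so
t_c = ln(4.679 × 0.7937) / 1.604 = 1.312 / 1.604 = 0.8180 d.
D_c = (k_1/k_a) L₀ e^(−k_1 t_c) = (0.436/2.04) × 44.4 × e^(−0.436×0.8180) = 0.2137 × 44.4 × 0.7000 = 6.643 mg/L.

t_c ≈ 0.818 d; D_c ≈ 6.64 mg/L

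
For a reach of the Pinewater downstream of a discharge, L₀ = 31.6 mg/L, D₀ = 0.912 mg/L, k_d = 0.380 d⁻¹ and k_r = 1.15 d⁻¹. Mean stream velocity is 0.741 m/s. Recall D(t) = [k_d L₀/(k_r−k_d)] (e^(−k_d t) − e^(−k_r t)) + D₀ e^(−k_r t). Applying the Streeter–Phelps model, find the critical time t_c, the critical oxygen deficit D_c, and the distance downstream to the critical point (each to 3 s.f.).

t_c ≈ 1.36 d; D_c ≈ 6.23 mg/L; x_c ≈ 87.1 km

At the critical point dD/dt = 0, so k_d L₀ e^(−k_d t) = k_r D. Substituting D(t) from the Streeter–Phelps equation and solving for t gives
t_c = ln[(k_r/k_d)(1 − D₀(k_r−k_d)/(k_d L₀))] / (k_r−k_d).
Here k_r−k_d = 0.7700 d⁻¹ and 1 − D₀(k_r−k_d)/(k_d L₀) = 1 − 0.912×0.7700/(0.380×31.6) = 0.9415, so
t_c = ln(3.026 × 0.9415) / 0.7700 = 1.047 / 0.7700 = 1.360 d.
L(t_c) = L₀ e^(−k_d t_c) = 31.6 × 0.5965 = 18.85 mg/L, and at the critical point k_r D_c = k_d L, so D_c = (0.380/1.15) × 18.85 = 6.228 mg/L.
x_c = v t_c = 0.741 m/s × 1.360 d × 86400 s/d = 87060 m ≈ 87.1 km.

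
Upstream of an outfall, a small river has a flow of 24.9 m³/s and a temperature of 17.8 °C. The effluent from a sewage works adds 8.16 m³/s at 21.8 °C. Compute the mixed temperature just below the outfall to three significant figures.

Flow-weighted mixing: C = (Q_r C_r + Q_w C_w)/(Q_r + Q_w)
= (24.9×17.8 + 8.16×21.8)/(24.9 + 8.16) = 621.1/33.06 = 18.79 °C.

18.8 °C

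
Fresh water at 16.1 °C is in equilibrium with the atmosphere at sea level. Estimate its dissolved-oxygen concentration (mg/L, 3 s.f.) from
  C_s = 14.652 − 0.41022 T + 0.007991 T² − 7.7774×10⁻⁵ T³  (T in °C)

C_s = 14.652 − 0.41022×16.1 + 0.007991×16.1² − 7.7774×10⁻⁵×16.1³ = 9.794 mg/L.

C_s ≈ 9.79 mg/L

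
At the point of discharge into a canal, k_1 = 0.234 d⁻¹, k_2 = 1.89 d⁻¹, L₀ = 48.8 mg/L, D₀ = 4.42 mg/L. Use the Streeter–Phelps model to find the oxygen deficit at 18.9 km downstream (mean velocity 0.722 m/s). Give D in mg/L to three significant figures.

D ≈ 5.03 mg/L

Travel time t = x/v = 18.9 km / (0.722 m/s) = 18900 m / 0.722 m/s = 26180 s = 0.3030 d.
k_1 L₀/(k_2−k_1) = 0.234×48.8/(1.89−0.234) = 11.42/1.656 = 6.896 mg/L.
e^(−k_1 t) = e^(−0.234×0.3030) = 0.9316; e^(−k_2 t) = e^(−1.89×0.3030) = 0.5640.
D = 6.896 × (0.9316 − 0.5640) + 4.42 × 0.5640 = 2.534 + 2.493 = 5.027 mg/L.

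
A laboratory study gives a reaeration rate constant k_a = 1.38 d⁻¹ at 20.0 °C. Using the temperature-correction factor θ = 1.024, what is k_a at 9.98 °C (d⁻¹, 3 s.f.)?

k_a ≈ 1.09 d⁻¹

k_a(T₂) = k_a(T₁) · θ^(T₂−T₁) = 1.38 × 1.024^(9.98−20.0)
= 1.38 × 1.024^-10.0 = 1.38 × 0.7885 = 1.088 d⁻¹.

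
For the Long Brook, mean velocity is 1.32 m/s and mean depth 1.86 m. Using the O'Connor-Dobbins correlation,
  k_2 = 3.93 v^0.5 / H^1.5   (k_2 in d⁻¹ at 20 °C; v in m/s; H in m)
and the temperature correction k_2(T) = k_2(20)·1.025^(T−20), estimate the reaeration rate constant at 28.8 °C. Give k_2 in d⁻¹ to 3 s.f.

k_2 ≈ 2.21 d⁻¹

k_2(20) = 3.93 × 1.32^0.5 / 1.86^1.5 = 3.93 × 1.149 / 2.537 = 1.780 d⁻¹.
k_2(28.8) = 1.780 × 1.025^(28.8−20) = 1.780 × 1.243 = 2.212 d⁻¹.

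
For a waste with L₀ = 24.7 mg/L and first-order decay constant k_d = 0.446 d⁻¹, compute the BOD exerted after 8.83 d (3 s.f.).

y_t = L₀(1 − e^(−k_d t)) = 24.7 × (1 − e^(−0.446×8.83))
= 24.7 × (1 − 0.01948) = 24.7 × 0.9805 = 24.22 mg/L.

y ≈ 24.2 mg/L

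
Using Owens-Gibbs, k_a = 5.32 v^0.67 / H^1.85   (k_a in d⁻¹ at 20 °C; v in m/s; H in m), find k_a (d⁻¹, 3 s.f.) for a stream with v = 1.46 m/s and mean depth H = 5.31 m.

k_a = 5.32 × 1.46^0.67 / 5.31^1.85 = 5.32 × 1.289 / 21.95 = 0.3123 d⁻¹.

k_a ≈ 0.312 d⁻¹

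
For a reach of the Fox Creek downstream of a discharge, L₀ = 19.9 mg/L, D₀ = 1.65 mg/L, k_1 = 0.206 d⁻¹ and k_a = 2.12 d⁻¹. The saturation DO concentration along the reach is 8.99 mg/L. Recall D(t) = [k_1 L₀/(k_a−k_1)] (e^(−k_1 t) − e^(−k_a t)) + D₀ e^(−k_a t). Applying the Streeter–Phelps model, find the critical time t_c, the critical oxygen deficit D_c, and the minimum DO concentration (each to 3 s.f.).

With k_a/k_1 = 10.29 and 1 − D₀(k_a−k_1)/(k_1 L₀) = 0.2296,
t_c = ln(10.29 × 0.2296) / (2.12 − 0.206) = ln(2.363) / 1.914 = 0.8600/1.914 = 0.4493 d.
D_c = (k_1/k_a) L₀ e^(−k_1 t_c) = (0.206/2.12) × 19.9 × e^(−0.206×0.4493) = 0.09717 × 19.9 × 0.9116 = 1.763 mg/L.
Minimum DO = C_s − D_c = 8.99 − 1.763 = 7.227 mg/L.

t_c ≈ 0.449 d; D_c ≈ 1.76 mg/L; min DO ≈ 7.23 mg/L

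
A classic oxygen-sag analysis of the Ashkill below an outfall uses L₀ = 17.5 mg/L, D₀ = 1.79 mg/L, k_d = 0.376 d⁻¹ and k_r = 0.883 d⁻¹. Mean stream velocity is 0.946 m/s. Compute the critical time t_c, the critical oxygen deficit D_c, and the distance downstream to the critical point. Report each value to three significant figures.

With k_r/k_d = 2.348 and 1 − D₀(k_r−k_d)/(k_d L₀) = 0.8621,
t_c = ln(2.348 × 0.8621) / (0.883 − 0.376) = ln(2.025) / 0.5070 = 0.7053/0.5070 = 1.391 d.
L(t_c) = L₀ e^(−k_d t_c) = 17.5 × 0.5927 = 10.37 mg/L, and at the critical point k_r D_c = k_d L, so D_c = (0.376/0.883) × 10.37 = 4.417 mg/L.
x_c = v t_c = 0.946 m/s × 1.391 d × 86400 s/d = 113700 m ≈ 114 km.

t_c ≈ 1.39 d; D_c ≈ 4.42 mg/L; x_c ≈ 114 km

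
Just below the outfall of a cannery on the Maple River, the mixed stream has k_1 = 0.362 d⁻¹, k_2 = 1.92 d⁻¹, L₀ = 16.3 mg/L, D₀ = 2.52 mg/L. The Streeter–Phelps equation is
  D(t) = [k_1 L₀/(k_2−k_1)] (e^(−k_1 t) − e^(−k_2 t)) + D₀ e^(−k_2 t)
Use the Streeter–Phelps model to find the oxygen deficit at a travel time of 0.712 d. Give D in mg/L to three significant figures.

k_1 L₀/(k_2−k_1) = 0.362×16.3/(1.92−0.362) = 5.901/1.558 = 3.787 mg/L.
e^(−k_1 t) = e^(−0.362×0.7120) = 0.7728; e^(−k_2 t) = e^(−1.92×0.7120) = 0.2549.
D = 3.787 × (0.7728 − 0.2549) + 2.52 × 0.2549 = 1.962 + 0.6422 = 2.604 mg/L.

D ≈ 2.60 mg/L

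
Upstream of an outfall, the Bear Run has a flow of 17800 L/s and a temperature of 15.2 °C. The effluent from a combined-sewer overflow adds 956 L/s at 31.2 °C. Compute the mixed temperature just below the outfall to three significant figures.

16.0 °C

Flow-weighted mixing: C = (Q_r C_r + Q_w C_w)/(Q_r + Q_w)
= (17800×15.2 + 956×31.2)/(17800 + 956) = 300400/18760 = 16.02 °C.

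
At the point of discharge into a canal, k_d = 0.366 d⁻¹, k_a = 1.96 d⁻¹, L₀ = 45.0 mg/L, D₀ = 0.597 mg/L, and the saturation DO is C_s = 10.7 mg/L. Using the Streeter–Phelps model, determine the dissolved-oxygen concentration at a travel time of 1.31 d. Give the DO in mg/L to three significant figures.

k_d L₀/(k_a−k_d) = 0.366×45.0/(1.96−0.366) = 16.47/1.594 = 10.33 mg/L.
e^(−k_d t) = e^(−0.366×1.310) = 0.6191; e^(−k_a t) = e^(−1.96×1.310) = 0.07672.
D = 10.33 × (0.6191 − 0.07672) + 0.597 × 0.07672 = 5.604 + 0.04580 = 5.650 mg/L.
DO = C_s − D = 10.7 − 5.650 = 5.050 mg/L.

DO ≈ 5.05 mg/L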